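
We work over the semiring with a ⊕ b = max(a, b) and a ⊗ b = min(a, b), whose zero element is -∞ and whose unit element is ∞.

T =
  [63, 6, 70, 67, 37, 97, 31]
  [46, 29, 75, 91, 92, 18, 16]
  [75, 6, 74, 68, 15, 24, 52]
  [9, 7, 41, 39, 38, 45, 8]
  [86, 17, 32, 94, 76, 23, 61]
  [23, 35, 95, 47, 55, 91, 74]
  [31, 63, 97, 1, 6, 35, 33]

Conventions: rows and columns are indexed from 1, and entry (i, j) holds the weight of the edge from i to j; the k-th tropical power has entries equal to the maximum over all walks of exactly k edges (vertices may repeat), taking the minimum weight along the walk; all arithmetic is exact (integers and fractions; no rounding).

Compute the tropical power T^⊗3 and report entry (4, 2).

T^⊗2:
  [70, 35, 95, 68, 55, 91, 74]
  [86, 29, 74, 92, 76, 46, 61]
  [74, 52, 74, 68, 38, 75, 52]
  [41, 35, 45, 45, 45, 45, 45]
  [76, 61, 70, 76, 76, 86, 61]
  [75, 63, 91, 68, 55, 91, 74]
  [75, 35, 74, 68, 63, 35, 52]
T^⊗3:
  [75, 63, 91, 68, 55, 91, 74]
  [76, 61, 74, 76, 76, 86, 61]
  [74, 52, 75, 68, 55, 75, 74]
  [45, 45, 45, 45, 45, 45, 45]
  [76, 61, 86, 76, 76, 86, 74]
  [75, 63, 91, 68, 63, 91, 74]
  [74, 52, 74, 68, 63, 75, 61]
Key observation: the optimum is the walk 4->6->7->2, with weight 45 min 74 min 63 = 45.
Optimal value attained by: walk 4->6->7->2.
Answer: (T^⊗3)[4][2] = 45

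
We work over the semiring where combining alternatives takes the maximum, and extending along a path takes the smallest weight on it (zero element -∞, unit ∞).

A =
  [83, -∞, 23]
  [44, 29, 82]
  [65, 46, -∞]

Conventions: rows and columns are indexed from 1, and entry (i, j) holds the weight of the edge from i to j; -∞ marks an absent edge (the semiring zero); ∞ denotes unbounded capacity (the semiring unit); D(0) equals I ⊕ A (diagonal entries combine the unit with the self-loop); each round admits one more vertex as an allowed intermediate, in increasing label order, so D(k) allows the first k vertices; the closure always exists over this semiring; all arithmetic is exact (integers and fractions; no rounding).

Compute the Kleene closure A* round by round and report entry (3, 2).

D(0):
  [∞, -∞, 23]
  [44, ∞, 82]
  [65, 46, ∞]
D(1):
  [∞, -∞, 23]
  [44, ∞, 82]
  [65, 46, ∞]
D(2):
  [∞, -∞, 23]
  [44, ∞, 82]
  [65, 46, ∞]
D(3):
  [∞, 23, 23]
  [65, ∞, 82]
  [65, 46, ∞]
Answer: A*[3][2] = 46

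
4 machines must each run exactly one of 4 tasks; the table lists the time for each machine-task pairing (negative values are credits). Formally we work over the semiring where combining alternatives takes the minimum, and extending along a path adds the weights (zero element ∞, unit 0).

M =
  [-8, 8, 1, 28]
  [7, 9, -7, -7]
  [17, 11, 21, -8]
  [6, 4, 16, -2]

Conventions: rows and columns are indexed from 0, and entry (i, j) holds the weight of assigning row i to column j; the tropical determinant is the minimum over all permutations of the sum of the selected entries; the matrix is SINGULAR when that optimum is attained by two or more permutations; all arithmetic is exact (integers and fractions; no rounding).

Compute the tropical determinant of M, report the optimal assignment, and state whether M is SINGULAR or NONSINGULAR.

σ = (0, 1, 2, 3): (-8) + 9 + 21 + (-2) = 20
σ = (0, 1, 3, 2): (-8) + 9 + (-8) + 16 = 9
σ = (0, 2, 1, 3): (-8) + (-7) + 11 + (-2) = -6
σ = (0, 2, 3, 1): (-8) + (-7) + (-8) + 4 = -19
σ = (0, 3, 1, 2): (-8) + (-7) + 11 + 16 = 12
σ = (0, 3, 2, 1): (-8) + (-7) + 21 + 4 = 10
σ = (1, 0, 2, 3): 8 + 7 + 21 + (-2) = 34
σ = (1, 0, 3, 2): 8 + 7 + (-8) + 16 = 23
σ = (1, 2, 0, 3): 8 + (-7) + 17 + (-2) = 16
σ = (1, 2, 3, 0): 8 + (-7) + (-8) + 6 = -1
σ = (1, 3, 0, 2): 8 + (-7) + 17 + 16 = 34
σ = (1, 3, 2, 0): 8 + (-7) + 21 + 6 = 28
σ = (2, 0, 1, 3): 1 + 7 + 11 + (-2) = 17
σ = (2, 0, 3, 1): 1 + 7 + (-8) + 4 = 4
σ = (2, 1, 0, 3): 1 + 9 + 17 + (-2) = 25
σ = (2, 1, 3, 0): 1 + 9 + (-8) + 6 = 8
σ = (2, 3, 0, 1): 1 + (-7) + 17 + 4 = 15
σ = (2, 3, 1, 0): 1 + (-7) + 11 + 6 = 11
σ = (3, 0, 1, 2): 28 + 7 + 11 + 16 = 62
σ = (3, 0, 2, 1): 28 + 7 + 21 + 4 = 60
σ = (3, 1, 0, 2): 28 + 9 + 17 + 16 = 70
σ = (3, 1, 2, 0): 28 + 9 + 21 + 6 = 64
σ = (3, 2, 0, 1): 28 + (-7) + 17 + 4 = 42
σ = (3, 2, 1, 0): 28 + (-7) + 11 + 6 = 38
Optimal value attained by: σ = (0, 2, 3, 1).
Answer: det⊕(M) = -19; verdict: NONSINGULAR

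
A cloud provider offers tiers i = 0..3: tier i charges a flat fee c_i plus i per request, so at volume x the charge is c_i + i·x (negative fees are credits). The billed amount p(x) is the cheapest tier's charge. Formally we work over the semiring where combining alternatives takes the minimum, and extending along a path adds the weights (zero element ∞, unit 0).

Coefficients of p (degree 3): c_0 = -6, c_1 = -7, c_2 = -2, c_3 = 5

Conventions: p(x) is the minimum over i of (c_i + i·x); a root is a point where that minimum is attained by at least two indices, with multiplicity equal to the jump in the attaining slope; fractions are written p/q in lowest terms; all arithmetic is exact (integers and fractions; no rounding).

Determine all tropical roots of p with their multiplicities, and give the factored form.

hull edge (i=0, c=-6) to (i=1, c=-7): slope -1, span 1
hull edge (i=1, c=-7) to (i=2, c=-2): slope 5, span 1
hull edge (i=2, c=-2) to (i=3, c=5): slope 7, span 1
Factored form: p(x) = 5 ⊗ (x ⊕ (-7)) ⊗ (x ⊕ (-5)) ⊗ (x ⊕ 1)
Answer: roots = -7 (mult 1), -5 (mult 1), 1 (mult 1)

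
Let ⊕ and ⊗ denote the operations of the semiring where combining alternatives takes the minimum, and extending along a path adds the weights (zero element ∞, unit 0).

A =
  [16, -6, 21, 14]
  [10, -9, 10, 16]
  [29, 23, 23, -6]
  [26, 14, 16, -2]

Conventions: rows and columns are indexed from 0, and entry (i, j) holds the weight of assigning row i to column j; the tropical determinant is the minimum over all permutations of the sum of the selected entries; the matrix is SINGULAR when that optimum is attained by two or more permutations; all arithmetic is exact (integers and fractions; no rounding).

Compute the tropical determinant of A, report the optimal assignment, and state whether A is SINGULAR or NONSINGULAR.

σ = (0, 1, 2, 3): 16 + (-9) + 23 + (-2) = 28
σ = (0, 1, 3, 2): 16 + (-9) + (-6) + 16 = 17
σ = (0, 2, 1, 3): 16 + 10 + 23 + (-2) = 47
σ = (0, 2, 3, 1): 16 + 10 + (-6) + 14 = 34
σ = (0, 3, 1, 2): 16 + 16 + 23 + 16 = 71
σ = (0, 3, 2, 1): 16 + 16 + 23 + 14 = 69
σ = (1, 0, 2, 3): (-6) + 10 + 23 + (-2) = 25
σ = (1, 0, 3, 2): (-6) + 10 + (-6) + 16 = 14
σ = (1, 2, 0, 3): (-6) + 10 + 29 + (-2) = 31
σ = (1, 2, 3, 0): (-6) + 10 + (-6) + 26 = 24
σ = (1, 3, 0, 2): (-6) + 16 + 29 + 16 = 55
σ = (1, 3, 2, 0): (-6) + 16 + 23 + 26 = 59
σ = (2, 0, 1, 3): 21 + 10 + 23 + (-2) = 52
σ = (2, 0, 3, 1): 21 + 10 + (-6) + 14 = 39
σ = (2, 1, 0, 3): 21 + (-9) + 29 + (-2) = 39
σ = (2, 1, 3, 0): 21 + (-9) + (-6) + 26 = 32
σ = (2, 3, 0, 1): 21 + 16 + 29 + 14 = 80
σ = (2, 3, 1, 0): 21 + 16 + 23 + 26 = 86
σ = (3, 0, 1, 2): 14 + 10 + 23 + 16 = 63
σ = (3, 0, 2, 1): 14 + 10 + 23 + 14 = 61
σ = (3, 1, 0, 2): 14 + (-9) + 29 + 16 = 50
σ = (3, 1, 2, 0): 14 + (-9) + 23 + 26 = 54
σ = (3, 2, 0, 1): 14 + 10 + 29 + 14 = 67
σ = (3, 2, 1, 0): 14 + 10 + 23 + 26 = 73
Optimal value attained by: σ = (1, 0, 3, 2).
Answer: det⊕(A) = 14; verdict: NONSINGULAR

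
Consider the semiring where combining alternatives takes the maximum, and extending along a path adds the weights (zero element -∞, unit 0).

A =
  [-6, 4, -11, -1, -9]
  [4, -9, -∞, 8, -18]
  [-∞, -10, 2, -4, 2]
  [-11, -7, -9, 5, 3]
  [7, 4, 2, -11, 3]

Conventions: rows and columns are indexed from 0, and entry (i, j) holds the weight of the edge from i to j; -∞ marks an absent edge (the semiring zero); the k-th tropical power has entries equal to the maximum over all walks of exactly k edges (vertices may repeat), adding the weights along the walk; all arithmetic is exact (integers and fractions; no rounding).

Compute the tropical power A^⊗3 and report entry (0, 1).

A^⊗2:
  [8, -2, -7, 12, 2]
  [-2, 8, -1, 13, 11]
  [9, 6, 4, 1, 5]
  [10, 7, 5, 10, 8]
  [10, 11, 5, 12, 6]
A^⊗3:
  [9, 12, 4, 17, 15]
  [18, 15, 13, 18, 16]
  [12, 13, 7, 14, 8]
  [15, 14, 10, 15, 13]
  [15, 14, 8, 19, 15]
Key observation: the optimum is the walk 0->1->0->1, with weight 4 + 4 + 4 = 12.
Optimal value attained by: walk 0->1->0->1.
Answer: (A^⊗3)[0][1] = 12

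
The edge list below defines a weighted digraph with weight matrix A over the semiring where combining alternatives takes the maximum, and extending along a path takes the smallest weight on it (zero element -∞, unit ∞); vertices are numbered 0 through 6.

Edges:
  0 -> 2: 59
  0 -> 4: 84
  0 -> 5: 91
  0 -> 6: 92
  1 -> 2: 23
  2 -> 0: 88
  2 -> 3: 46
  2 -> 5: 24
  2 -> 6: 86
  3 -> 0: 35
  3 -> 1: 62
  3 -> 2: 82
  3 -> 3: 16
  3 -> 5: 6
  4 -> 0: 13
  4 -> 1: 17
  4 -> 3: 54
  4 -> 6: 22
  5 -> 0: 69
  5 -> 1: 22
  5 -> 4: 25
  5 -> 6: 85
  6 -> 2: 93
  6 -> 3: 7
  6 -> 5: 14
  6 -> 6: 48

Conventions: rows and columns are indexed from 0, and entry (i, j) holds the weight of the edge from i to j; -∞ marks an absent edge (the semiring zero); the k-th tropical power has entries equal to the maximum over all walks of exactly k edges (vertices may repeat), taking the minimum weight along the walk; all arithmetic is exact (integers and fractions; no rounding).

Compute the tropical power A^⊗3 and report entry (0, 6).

A^⊗2:
  [69, 22, 92, 54, 25, 24, 85]
  [23, -∞, -∞, 23, -∞, 23, 23]
  [35, 46, 86, 16, 84, 88, 88]
  [82, 16, 35, 46, 35, 35, 82]
  [35, 54, 54, 16, 13, 14, 22]
  [13, 17, 85, 25, 69, 69, 69]
  [88, 14, 48, 46, 14, 24, 86]
A^⊗3:
  [88, 54, 85, 46, 69, 69, 86]
  [23, 23, 23, 16, 23, 23, 23]
  [86, 22, 88, 54, 35, 35, 86]
  [35, 46, 82, 35, 82, 82, 82]
  [54, 16, 35, 46, 35, 35, 54]
  [85, 25, 69, 54, 25, 24, 85]
  [48, 46, 86, 46, 84, 88, 88]
Key observation: the optimum is the walk 0->6->2->6, with weight 92 min 93 min 86 = 86.
Optimal value attained by: walk 0->6->2->6.
Answer: (A^⊗3)[0][6] = 86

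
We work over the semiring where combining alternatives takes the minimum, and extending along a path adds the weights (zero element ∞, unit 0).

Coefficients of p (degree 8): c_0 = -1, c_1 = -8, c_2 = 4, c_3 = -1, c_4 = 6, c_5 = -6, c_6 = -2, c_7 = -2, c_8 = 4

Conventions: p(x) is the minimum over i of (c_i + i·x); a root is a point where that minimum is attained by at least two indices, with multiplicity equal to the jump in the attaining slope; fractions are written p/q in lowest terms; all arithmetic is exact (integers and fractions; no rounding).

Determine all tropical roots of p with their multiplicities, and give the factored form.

hull edge (i=0, c=-1) to (i=1, c=-8): slope -7, span 1
hull edge (i=1, c=-8) to (i=5, c=-6): slope 1/2, span 4
hull edge (i=5, c=-6) to (i=7, c=-2): slope 2, span 2
hull edge (i=7, c=-2) to (i=8, c=4): slope 6, span 1
Factored form: p(x) = 4 ⊗ (x ⊕ (-6)) ⊗ (x ⊕ (-2)) ⊗ (x ⊕ (-2)) ⊗ (x ⊕ (-1/2)) ⊗ (x ⊕ (-1/2)) ⊗ (x ⊕ (-1/2)) ⊗ (x ⊕ (-1/2)) ⊗ (x ⊕ 7)
Answer: roots = -6 (mult 1), -2 (mult 2), -1/2 (mult 4), 7 (mult 1)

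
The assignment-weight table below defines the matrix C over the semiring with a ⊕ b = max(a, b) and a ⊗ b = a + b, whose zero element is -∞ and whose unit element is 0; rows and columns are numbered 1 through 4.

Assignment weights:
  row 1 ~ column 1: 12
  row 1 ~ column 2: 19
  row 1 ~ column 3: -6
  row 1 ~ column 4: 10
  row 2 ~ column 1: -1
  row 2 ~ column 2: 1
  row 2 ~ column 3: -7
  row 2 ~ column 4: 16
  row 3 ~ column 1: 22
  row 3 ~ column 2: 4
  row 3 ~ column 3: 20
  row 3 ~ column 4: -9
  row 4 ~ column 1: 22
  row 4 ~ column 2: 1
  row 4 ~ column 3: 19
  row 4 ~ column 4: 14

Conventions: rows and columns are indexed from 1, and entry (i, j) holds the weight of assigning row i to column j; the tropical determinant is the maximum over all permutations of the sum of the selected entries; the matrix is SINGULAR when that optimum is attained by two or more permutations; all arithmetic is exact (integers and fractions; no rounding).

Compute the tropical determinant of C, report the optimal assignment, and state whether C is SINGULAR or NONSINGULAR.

σ = (1, 2, 3, 4): 12 + 1 + 20 + 14 = 47
σ = (1, 2, 4, 3): 12 + 1 + (-9) + 19 = 23
σ = (1, 3, 2, 4): 12 + (-7) + 4 + 14 = 23
σ = (1, 3, 4, 2): 12 + (-7) + (-9) + 1 = -3
σ = (1, 4, 2, 3): 12 + 16 + 4 + 19 = 51
σ = (1, 4, 3, 2): 12 + 16 + 20 + 1 = 49
σ = (2, 1, 3, 4): 19 + (-1) + 20 + 14 = 52
σ = (2, 1, 4, 3): 19 + (-1) + (-9) + 19 = 28
σ = (2, 3, 1, 4): 19 + (-7) + 22 + 14 = 48
σ = (2, 3, 4, 1): 19 + (-7) + (-9) + 22 = 25
σ = (2, 4, 1, 3): 19 + 16 + 22 + 19 = 76
σ = (2, 4, 3, 1): 19 + 16 + 20 + 22 = 77
σ = (3, 1, 2, 4): (-6) + (-1) + 4 + 14 = 11
σ = (3, 1, 4, 2): (-6) + (-1) + (-9) + 1 = -15
σ = (3, 2, 1, 4): (-6) + 1 + 22 + 14 = 31
σ = (3, 2, 4, 1): (-6) + 1 + (-9) + 22 = 8
σ = (3, 4, 1, 2): (-6) + 16 + 22 + 1 = 33
σ = (3, 4, 2, 1): (-6) + 16 + 4 + 22 = 36
σ = (4, 1, 2, 3): 10 + (-1) + 4 + 19 = 32
σ = (4, 1, 3, 2): 10 + (-1) + 20 + 1 = 30
σ = (4, 2, 1, 3): 10 + 1 + 22 + 19 = 52
σ = (4, 2, 3, 1): 10 + 1 + 20 + 22 = 53
σ = (4, 3, 1, 2): 10 + (-7) + 22 + 1 = 26
σ = (4, 3, 2, 1): 10 + (-7) + 4 + 22 = 29
Optimal value attained by: σ = (2, 4, 3, 1).
Answer: det⊕(C) = 77; verdict: NONSINGULAR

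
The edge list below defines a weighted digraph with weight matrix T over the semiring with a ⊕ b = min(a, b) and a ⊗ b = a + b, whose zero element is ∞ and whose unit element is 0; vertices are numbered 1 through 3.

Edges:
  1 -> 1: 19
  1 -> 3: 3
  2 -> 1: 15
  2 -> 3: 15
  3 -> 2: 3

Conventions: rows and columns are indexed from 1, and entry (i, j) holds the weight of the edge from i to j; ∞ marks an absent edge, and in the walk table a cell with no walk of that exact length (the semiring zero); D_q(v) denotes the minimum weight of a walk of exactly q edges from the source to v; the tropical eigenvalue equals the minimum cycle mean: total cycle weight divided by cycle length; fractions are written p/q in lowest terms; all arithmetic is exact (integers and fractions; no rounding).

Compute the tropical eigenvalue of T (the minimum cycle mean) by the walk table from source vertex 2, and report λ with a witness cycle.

q=0: [∞, 0, ∞]
q=1: [15, ∞, 15]
q=2: [34, 18, 18]
q=3: [33, 21, 33]
Optimal cycle mean attained by: cycle 1->3->2->1, total 3 + 3 + 15, length 3.
Answer: λ = 7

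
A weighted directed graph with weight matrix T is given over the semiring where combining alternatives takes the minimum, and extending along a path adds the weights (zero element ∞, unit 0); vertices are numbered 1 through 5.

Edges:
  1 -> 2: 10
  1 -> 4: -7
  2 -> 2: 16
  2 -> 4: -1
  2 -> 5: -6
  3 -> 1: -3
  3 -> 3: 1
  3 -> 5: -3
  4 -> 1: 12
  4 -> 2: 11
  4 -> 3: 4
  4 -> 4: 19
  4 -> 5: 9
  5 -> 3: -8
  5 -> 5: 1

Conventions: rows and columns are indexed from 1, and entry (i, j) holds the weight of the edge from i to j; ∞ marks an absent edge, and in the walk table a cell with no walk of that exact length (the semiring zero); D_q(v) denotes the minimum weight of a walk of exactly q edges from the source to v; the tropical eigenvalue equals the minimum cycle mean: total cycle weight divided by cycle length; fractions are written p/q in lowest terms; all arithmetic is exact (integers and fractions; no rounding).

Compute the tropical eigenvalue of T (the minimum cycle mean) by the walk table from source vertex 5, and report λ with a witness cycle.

q=0: [∞, ∞, ∞, ∞, 0]
q=1: [∞, ∞, -8, ∞, 1]
q=2: [-11, ∞, -7, ∞, -11]
q=3: [-10, -1, -19, -18, -10]
q=4: [-22, -7, -18, -17, -22]
q=5: [-21, -12, -30, -29, -21]
Optimal cycle mean attained by: cycle 3->5->3, total (-3) + (-8), length 2.
Answer: λ = -11/2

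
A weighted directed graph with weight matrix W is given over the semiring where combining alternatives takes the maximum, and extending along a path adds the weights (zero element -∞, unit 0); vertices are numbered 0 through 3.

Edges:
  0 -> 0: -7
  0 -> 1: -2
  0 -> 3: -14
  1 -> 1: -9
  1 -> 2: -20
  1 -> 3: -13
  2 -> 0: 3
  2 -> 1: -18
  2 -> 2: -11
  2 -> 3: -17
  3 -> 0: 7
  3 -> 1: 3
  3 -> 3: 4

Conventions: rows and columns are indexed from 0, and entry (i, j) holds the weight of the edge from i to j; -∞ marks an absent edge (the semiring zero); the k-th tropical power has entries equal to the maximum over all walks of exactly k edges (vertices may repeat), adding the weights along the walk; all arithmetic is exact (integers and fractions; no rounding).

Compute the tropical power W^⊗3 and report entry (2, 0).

W^⊗2:
  [-7, -9, -22, -10]
  [-6, -10, -29, -9]
  [-4, 1, -22, -11]
  [11, 7, -17, 8]
W^⊗3:
  [-3, -7, -29, -6]
  [-2, -6, -30, -5]
  [-4, -6, -19, -7]
  [15, 11, -13, 12]
Key observation: the optimum is the walk 2->0->3->0, with weight 3 + (-14) + 7 = -4.
Optimal value attained by: walk 2->0->3->0.
Answer: (W^⊗3)[2][0] = -4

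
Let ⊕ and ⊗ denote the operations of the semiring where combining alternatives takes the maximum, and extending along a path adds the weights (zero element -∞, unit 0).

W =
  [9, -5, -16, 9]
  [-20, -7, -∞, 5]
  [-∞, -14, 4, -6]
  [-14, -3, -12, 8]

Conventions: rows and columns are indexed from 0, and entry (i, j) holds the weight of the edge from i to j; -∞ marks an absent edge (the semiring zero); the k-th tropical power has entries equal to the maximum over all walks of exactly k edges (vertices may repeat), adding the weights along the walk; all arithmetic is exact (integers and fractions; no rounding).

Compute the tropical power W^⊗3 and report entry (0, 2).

W^⊗2:
  [18, 6, -3, 18]
  [-9, 2, -7, 13]
  [-20, -9, 8, 2]
  [-5, 5, -4, 16]
W^⊗3:
  [27, 15, 6, 27]
  [0, 10, 1, 21]
  [-11, -1, 12, 10]
  [4, 13, 4, 24]
Key observation: the optimum is the walk 0->0->3->2, with weight 9 + 9 + (-12) = 6.
Optimal value attained by: walk 0->0->3->2.
Answer: (W^⊗3)[0][2] = 6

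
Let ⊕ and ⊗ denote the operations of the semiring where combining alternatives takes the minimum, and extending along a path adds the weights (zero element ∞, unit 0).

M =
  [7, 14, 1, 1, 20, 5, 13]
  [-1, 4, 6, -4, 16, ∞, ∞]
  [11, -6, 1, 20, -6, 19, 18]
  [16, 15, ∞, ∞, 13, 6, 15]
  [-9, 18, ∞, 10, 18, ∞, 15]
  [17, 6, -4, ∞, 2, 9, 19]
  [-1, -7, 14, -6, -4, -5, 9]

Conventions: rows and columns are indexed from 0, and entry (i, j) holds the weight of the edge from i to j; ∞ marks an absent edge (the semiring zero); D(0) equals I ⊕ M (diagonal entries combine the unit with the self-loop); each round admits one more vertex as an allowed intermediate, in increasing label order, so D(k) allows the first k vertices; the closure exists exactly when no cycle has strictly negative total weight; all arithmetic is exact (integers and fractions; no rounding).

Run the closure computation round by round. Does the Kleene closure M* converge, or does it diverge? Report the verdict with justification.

D(0):
  [0, 14, 1, 1, 20, 5, 13]
  [-1, 0, 6, -4, 16, ∞, ∞]
  [11, -6, 0, 20, -6, 19, 18]
  [16, 15, ∞, 0, 13, 6, 15]
  [-9, 18, ∞, 10, 0, ∞, 15]
  [17, 6, -4, ∞, 2, 0, 19]
  [-1, -7, 14, -6, -4, -5, 0]
D(1):
  [0, 14, 1, 1, 20, 5, 13]
  [-1, 0, 0, -4, 16, 4, 12]
  [11, -6, 0, 12, -6, 16, 18]
  [16, 15, 17, 0, 13, 6, 15]
  [-9, 5, -8, -8, 0, -4, 4]
  [17, 6, -4, 18, 2, 0, 19]
  [-1, -7, 0, -6, -4, -5, 0]
Detection: at round 2, diagonal entry (2, 2) turns strictly negative.
Key observation: the cycle 2->1->0->2 has total weight (-6) + (-1) + 1, which is strictly negative.
Answer: DIVERGES — negative cycle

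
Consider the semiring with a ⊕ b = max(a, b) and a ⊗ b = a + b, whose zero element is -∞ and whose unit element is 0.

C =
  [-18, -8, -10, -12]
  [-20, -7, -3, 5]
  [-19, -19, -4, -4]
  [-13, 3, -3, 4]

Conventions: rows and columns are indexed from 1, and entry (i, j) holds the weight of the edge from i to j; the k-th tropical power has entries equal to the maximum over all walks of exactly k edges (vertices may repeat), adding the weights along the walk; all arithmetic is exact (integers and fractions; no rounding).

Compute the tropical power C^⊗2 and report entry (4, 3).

C^⊗2:
  [-25, -9, -11, -3]
  [-8, 8, 2, 9]
  [-17, -1, -7, 0]
  [-9, 7, 1, 8]
Key observation: the optimum is the walk 4->4->3, with weight 4 + (-3) = 1.
Optimal value attained by: walk 4->4->3.
Answer: (C^⊗2)[4][3] = 1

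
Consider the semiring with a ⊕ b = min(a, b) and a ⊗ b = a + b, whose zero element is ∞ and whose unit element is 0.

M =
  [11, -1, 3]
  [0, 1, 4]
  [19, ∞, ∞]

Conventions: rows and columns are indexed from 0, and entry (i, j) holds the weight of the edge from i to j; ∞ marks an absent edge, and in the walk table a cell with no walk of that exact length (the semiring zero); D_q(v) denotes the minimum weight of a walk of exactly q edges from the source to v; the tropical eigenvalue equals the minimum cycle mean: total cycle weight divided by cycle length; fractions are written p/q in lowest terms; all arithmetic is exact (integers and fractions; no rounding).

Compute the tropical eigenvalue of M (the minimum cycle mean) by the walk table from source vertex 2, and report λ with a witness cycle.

q=0: [∞, ∞, 0]
q=1: [19, ∞, ∞]
q=2: [30, 18, 22]
q=3: [18, 19, 22]
Optimal cycle mean attained by: cycle 0->1->0, total (-1) + 0, length 2.
Answer: λ = -1/2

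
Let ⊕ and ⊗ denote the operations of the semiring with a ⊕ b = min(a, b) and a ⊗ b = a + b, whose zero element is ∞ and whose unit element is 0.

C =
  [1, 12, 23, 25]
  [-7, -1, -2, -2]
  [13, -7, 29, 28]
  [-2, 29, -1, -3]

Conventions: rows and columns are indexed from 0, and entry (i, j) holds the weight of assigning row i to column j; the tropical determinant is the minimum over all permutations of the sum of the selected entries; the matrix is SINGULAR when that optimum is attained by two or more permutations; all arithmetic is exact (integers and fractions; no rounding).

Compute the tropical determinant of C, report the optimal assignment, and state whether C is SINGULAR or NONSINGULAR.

σ = (0, 1, 2, 3): 1 + (-1) + 29 + (-3) = 26
σ = (0, 1, 3, 2): 1 + (-1) + 28 + (-1) = 27
σ = (0, 2, 1, 3): 1 + (-2) + (-7) + (-3) = -11
σ = (0, 2, 3, 1): 1 + (-2) + 28 + 29 = 56
σ = (0, 3, 1, 2): 1 + (-2) + (-7) + (-1) = -9
σ = (0, 3, 2, 1): 1 + (-2) + 29 + 29 = 57
σ = (1, 0, 2, 3): 12 + (-7) + 29 + (-3) = 31
σ = (1, 0, 3, 2): 12 + (-7) + 28 + (-1) = 32
σ = (1, 2, 0, 3): 12 + (-2) + 13 + (-3) = 20
σ = (1, 2, 3, 0): 12 + (-2) + 28 + (-2) = 36
σ = (1, 3, 0, 2): 12 + (-2) + 13 + (-1) = 22
σ = (1, 3, 2, 0): 12 + (-2) + 29 + (-2) = 37
σ = (2, 0, 1, 3): 23 + (-7) + (-7) + (-3) = 6
σ = (2, 0, 3, 1): 23 + (-7) + 28 + 29 = 73
σ = (2, 1, 0, 3): 23 + (-1) + 13 + (-3) = 32
σ = (2, 1, 3, 0): 23 + (-1) + 28 + (-2) = 48
σ = (2, 3, 0, 1): 23 + (-2) + 13 + 29 = 63
σ = (2, 3, 1, 0): 23 + (-2) + (-7) + (-2) = 12
σ = (3, 0, 1, 2): 25 + (-7) + (-7) + (-1) = 10
σ = (3, 0, 2, 1): 25 + (-7) + 29 + 29 = 76
σ = (3, 1, 0, 2): 25 + (-1) + 13 + (-1) = 36
σ = (3, 1, 2, 0): 25 + (-1) + 29 + (-2) = 51
σ = (3, 2, 0, 1): 25 + (-2) + 13 + 29 = 65
σ = (3, 2, 1, 0): 25 + (-2) + (-7) + (-2) = 14
Optimal value attained by: σ = (0, 2, 1, 3).
Answer: det⊕(C) = -11; verdict: NONSINGULAR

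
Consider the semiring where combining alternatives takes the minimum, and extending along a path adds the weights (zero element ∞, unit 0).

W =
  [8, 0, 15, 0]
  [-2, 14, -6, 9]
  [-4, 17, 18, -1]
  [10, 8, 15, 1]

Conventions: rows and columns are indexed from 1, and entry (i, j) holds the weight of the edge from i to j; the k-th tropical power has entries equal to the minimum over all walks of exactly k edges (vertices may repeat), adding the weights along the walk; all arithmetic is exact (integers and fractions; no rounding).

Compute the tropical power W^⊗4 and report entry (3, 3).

W^⊗2:
  [-2, 8, -6, 1]
  [-10, -2, 8, -7]
  [4, -4, 11, -4]
  [6, 9, 2, 2]
W^⊗3:
  [-10, -2, 2, -7]
  [-4, -10, -8, -10]
  [-6, 4, -10, -3]
  [-2, 6, 3, 1]
W^⊗4:
  [-4, -10, -8, -10]
  [-12, -4, -16, -9]
  [-14, -6, -2, -11]
  [-1, -2, 0, -2]
Key observation: the optimum is the walk 3->1->1->2->3, with weight (-4) + 8 + 0 + (-6) = -2.
Optimal value attained by: walk 3->1->1->2->3.
Answer: (W^⊗4)[3][3] = -2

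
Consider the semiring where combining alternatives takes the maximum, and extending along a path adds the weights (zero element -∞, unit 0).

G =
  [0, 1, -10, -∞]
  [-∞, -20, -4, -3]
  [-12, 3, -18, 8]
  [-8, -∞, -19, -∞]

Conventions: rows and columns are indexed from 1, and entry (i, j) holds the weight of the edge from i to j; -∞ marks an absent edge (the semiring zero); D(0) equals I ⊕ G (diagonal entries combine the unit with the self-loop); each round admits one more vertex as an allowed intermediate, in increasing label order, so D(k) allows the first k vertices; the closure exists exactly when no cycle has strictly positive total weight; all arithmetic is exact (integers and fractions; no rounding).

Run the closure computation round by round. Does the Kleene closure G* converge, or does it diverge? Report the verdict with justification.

D(0):
  [0, 1, -10, -∞]
  [-∞, 0, -4, -3]
  [-12, 3, 0, 8]
  [-8, -∞, -19, 0]
D(1):
  [0, 1, -10, -∞]
  [-∞, 0, -4, -3]
  [-12, 3, 0, 8]
  [-8, -7, -18, 0]
D(2):
  [0, 1, -3, -2]
  [-∞, 0, -4, -3]
  [-12, 3, 0, 8]
  [-8, -7, -11, 0]
D(3):
  [0, 1, -3, 5]
  [-16, 0, -4, 4]
  [-12, 3, 0, 8]
  [-8, -7, -11, 0]
D(4):
  [0, 1, -3, 5]
  [-4, 0, -4, 4]
  [0, 3, 0, 8]
  [-8, -7, -11, 0]
Key observation: every diagonal entry stays at the unit through all rounds, so no improving cycle exists.
Answer: CONVERGES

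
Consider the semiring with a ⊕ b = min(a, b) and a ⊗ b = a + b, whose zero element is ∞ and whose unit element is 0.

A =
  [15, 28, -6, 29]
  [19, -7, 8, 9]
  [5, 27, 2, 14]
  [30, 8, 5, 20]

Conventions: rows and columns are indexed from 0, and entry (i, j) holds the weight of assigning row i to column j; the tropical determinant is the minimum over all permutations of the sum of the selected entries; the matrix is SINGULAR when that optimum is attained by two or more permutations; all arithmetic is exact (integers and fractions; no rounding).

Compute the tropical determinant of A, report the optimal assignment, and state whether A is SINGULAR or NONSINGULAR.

σ = (0, 1, 2, 3): 15 + (-7) + 2 + 20 = 30
σ = (0, 1, 3, 2): 15 + (-7) + 14 + 5 = 27
σ = (0, 2, 1, 3): 15 + 8 + 27 + 20 = 70
σ = (0, 2, 3, 1): 15 + 8 + 14 + 8 = 45
σ = (0, 3, 1, 2): 15 + 9 + 27 + 5 = 56
σ = (0, 3, 2, 1): 15 + 9 + 2 + 8 = 34
σ = (1, 0, 2, 3): 28 + 19 + 2 + 20 = 69
σ = (1, 0, 3, 2): 28 + 19 + 14 + 5 = 66
σ = (1, 2, 0, 3): 28 + 8 + 5 + 20 = 61
σ = (1, 2, 3, 0): 28 + 8 + 14 + 30 = 80
σ = (1, 3, 0, 2): 28 + 9 + 5 + 5 = 47
σ = (1, 3, 2, 0): 28 + 9 + 2 + 30 = 69
σ = (2, 0, 1, 3): (-6) + 19 + 27 + 20 = 60
σ = (2, 0, 3, 1): (-6) + 19 + 14 + 8 = 35
σ = (2, 1, 0, 3): (-6) + (-7) + 5 + 20 = 12
σ = (2, 1, 3, 0): (-6) + (-7) + 14 + 30 = 31
σ = (2, 3, 0, 1): (-6) + 9 + 5 + 8 = 16
σ = (2, 3, 1, 0): (-6) + 9 + 27 + 30 = 60
σ = (3, 0, 1, 2): 29 + 19 + 27 + 5 = 80
σ = (3, 0, 2, 1): 29 + 19 + 2 + 8 = 58
σ = (3, 1, 0, 2): 29 + (-7) + 5 + 5 = 32
σ = (3, 1, 2, 0): 29 + (-7) + 2 + 30 = 54
σ = (3, 2, 0, 1): 29 + 8 + 5 + 8 = 50
σ = (3, 2, 1, 0): 29 + 8 + 27 + 30 = 94
Optimal value attained by: σ = (2, 1, 0, 3).
Answer: det⊕(A) = 12; verdict: NONSINGULAR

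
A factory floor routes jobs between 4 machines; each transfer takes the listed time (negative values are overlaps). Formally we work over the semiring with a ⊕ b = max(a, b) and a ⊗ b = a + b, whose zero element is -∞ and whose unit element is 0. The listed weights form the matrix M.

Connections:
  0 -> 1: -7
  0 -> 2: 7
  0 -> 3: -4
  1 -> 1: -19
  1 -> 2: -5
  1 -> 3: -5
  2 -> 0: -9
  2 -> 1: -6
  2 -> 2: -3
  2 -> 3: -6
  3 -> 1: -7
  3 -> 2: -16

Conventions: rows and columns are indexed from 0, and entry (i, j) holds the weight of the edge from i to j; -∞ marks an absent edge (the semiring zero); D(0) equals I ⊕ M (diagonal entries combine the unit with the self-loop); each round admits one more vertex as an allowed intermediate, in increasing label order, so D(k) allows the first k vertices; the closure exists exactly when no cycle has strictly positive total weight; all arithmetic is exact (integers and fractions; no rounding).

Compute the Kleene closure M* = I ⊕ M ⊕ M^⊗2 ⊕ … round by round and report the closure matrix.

D(0):
  [0, -7, 7, -4]
  [-∞, 0, -5, -5]
  [-9, -6, 0, -6]
  [-∞, -7, -16, 0]
D(1):
  [0, -7, 7, -4]
  [-∞, 0, -5, -5]
  [-9, -6, 0, -6]
  [-∞, -7, -16, 0]
D(2):
  [0, -7, 7, -4]
  [-∞, 0, -5, -5]
  [-9, -6, 0, -6]
  [-∞, -7, -12, 0]
D(3):
  [0, 1, 7, 1]
  [-14, 0, -5, -5]
  [-9, -6, 0, -6]
  [-21, -7, -12, 0]
D(4):
  [0, 1, 7, 1]
  [-14, 0, -5, -5]
  [-9, -6, 0, -6]
  [-21, -7, -12, 0]
Answer: M* = [[0, 1, 7, 1], [-14, 0, -5, -5], [-9, -6, 0, -6], [-21, -7, -12, 0]]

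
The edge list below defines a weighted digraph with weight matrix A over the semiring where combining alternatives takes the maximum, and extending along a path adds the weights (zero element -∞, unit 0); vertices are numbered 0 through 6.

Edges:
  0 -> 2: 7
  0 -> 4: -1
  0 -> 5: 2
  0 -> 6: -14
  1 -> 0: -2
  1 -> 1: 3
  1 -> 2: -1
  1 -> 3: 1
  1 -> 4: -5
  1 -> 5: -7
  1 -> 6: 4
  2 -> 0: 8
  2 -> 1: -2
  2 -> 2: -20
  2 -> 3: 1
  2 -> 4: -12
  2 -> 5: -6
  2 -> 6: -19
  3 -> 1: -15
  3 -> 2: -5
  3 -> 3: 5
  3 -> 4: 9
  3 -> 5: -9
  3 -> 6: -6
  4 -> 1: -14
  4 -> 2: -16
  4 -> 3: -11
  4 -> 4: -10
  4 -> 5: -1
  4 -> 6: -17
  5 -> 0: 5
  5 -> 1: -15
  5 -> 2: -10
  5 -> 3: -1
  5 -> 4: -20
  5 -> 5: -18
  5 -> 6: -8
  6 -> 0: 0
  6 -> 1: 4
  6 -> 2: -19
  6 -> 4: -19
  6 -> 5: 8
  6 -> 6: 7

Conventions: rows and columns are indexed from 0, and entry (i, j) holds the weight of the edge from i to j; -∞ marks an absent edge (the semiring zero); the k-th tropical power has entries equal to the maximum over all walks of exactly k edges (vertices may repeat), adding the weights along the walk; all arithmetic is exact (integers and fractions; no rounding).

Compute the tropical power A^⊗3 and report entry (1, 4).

A^⊗2:
  [15, 5, -8, 8, -5, 1, -6]
  [7, 8, 5, 6, 10, 12, 11]
  [-1, 1, 15, 6, 10, 10, 2]
  [3, -2, 0, 10, 14, 8, 1]
  [4, -11, -11, -2, -2, -9, -9]
  [-2, -4, 12, 4, 8, 7, -1]
  [13, 11, 7, 7, -1, 15, 14]
A^⊗3:
  [6, 8, 22, 13, 17, 17, 9]
  [17, 15, 14, 11, 15, 19, 18]
  [23, 13, 6, 16, 15, 10, 9]
  [13, 5, 10, 15, 19, 13, 8]
  [-3, -5, 11, 3, 7, 6, -2]
  [20, 10, 5, 13, 13, 7, 6]
  [20, 18, 20, 14, 16, 22, 21]
Key observation: the optimum is the walk 1->3->3->4, with weight 1 + 5 + 9 = 15.
Optimal value attained by: walk 1->3->3->4.
Answer: (A^⊗3)[1][4] = 15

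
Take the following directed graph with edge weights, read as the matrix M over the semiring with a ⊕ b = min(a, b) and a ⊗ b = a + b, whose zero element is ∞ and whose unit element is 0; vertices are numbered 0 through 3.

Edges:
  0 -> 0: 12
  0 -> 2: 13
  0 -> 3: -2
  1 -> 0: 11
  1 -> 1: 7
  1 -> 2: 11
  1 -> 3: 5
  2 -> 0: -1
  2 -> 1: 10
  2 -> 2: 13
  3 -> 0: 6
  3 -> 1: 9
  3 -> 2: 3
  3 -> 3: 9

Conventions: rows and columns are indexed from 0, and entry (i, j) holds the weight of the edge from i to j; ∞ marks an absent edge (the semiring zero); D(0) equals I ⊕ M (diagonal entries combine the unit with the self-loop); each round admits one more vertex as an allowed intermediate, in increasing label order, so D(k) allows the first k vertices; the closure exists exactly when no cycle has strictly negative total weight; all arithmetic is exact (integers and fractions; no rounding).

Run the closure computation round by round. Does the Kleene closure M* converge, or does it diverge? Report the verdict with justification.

D(0):
  [0, ∞, 13, -2]
  [11, 0, 11, 5]
  [-1, 10, 0, ∞]
  [6, 9, 3, 0]
D(1):
  [0, ∞, 13, -2]
  [11, 0, 11, 5]
  [-1, 10, 0, -3]
  [6, 9, 3, 0]
D(2):
  [0, ∞, 13, -2]
  [11, 0, 11, 5]
  [-1, 10, 0, -3]
  [6, 9, 3, 0]
D(3):
  [0, 23, 13, -2]
  [10, 0, 11, 5]
  [-1, 10, 0, -3]
  [2, 9, 3, 0]
D(4):
  [0, 7, 1, -2]
  [7, 0, 8, 5]
  [-1, 6, 0, -3]
  [2, 9, 3, 0]
Key observation: every diagonal entry stays at the unit through all rounds, so no improving cycle exists.
Answer: CONVERGES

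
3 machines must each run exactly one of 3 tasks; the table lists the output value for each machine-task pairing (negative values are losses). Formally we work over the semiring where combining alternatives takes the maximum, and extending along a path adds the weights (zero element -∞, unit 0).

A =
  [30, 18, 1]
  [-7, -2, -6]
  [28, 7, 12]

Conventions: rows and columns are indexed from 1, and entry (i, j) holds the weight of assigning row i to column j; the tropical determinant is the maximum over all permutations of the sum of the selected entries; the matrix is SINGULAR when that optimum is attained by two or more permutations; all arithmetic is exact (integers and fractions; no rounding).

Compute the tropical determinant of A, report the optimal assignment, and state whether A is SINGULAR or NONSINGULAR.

σ = (1, 2, 3): 30 + (-2) + 12 = 40
σ = (1, 3, 2): 30 + (-6) + 7 = 31
σ = (2, 1, 3): 18 + (-7) + 12 = 23
σ = (2, 3, 1): 18 + (-6) + 28 = 40
σ = (3, 1, 2): 1 + (-7) + 7 = 1
σ = (3, 2, 1): 1 + (-2) + 28 = 27
Optimal value attained by: σ = (1, 2, 3).
Answer: det⊕(A) = 40; verdict: SINGULAR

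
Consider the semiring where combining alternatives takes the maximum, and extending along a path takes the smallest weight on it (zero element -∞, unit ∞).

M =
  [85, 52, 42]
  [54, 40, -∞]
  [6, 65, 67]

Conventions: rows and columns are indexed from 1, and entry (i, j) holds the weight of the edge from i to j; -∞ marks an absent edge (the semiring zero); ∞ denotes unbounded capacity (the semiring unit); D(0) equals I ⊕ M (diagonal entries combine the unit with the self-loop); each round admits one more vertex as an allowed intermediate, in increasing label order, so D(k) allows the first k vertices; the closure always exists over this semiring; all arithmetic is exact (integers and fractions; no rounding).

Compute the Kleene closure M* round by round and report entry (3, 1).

D(0):
  [∞, 52, 42]
  [54, ∞, -∞]
  [6, 65, ∞]
D(1):
  [∞, 52, 42]
  [54, ∞, 42]
  [6, 65, ∞]
D(2):
  [∞, 52, 42]
  [54, ∞, 42]
  [54, 65, ∞]
D(3):
  [∞, 52, 42]
  [54, ∞, 42]
  [54, 65, ∞]
Answer: M*[3][1] = 54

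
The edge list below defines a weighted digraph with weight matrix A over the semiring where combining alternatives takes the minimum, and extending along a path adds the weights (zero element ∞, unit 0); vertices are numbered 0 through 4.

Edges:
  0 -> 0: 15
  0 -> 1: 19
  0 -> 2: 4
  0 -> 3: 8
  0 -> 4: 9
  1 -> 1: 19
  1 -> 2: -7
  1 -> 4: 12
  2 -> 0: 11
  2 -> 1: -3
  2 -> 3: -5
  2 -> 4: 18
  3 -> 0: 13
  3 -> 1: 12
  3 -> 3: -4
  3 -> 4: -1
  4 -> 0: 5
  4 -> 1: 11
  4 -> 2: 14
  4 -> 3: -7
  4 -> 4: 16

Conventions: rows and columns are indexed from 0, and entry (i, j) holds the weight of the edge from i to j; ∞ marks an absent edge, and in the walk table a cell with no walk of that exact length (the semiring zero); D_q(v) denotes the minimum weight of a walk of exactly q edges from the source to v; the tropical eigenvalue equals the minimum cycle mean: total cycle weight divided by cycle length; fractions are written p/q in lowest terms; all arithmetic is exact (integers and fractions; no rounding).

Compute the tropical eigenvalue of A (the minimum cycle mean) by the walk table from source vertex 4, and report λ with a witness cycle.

q=0: [∞, ∞, ∞, ∞, 0]
q=1: [5, 11, 14, -7, 16]
q=2: [6, 5, 4, -11, -8]
q=3: [-3, 1, -2, -15, -12]
q=4: [-7, -5, -6, -19, -16]
q=5: [-11, -9, -12, -23, -20]
Optimal cycle mean attained by: cycle 1->2->1, total (-7) + (-3), length 2.
Answer: λ = -5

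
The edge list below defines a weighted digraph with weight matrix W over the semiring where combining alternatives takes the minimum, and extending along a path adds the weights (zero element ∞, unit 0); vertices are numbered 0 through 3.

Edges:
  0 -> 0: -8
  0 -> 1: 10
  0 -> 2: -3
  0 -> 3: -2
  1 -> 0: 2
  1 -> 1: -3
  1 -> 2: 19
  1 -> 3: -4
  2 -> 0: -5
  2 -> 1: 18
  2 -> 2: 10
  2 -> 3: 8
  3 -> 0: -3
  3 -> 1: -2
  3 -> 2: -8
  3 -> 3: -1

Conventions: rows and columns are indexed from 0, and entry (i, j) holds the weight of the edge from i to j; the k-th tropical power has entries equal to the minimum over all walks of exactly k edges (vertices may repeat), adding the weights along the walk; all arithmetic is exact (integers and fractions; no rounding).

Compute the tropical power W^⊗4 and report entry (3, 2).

W^⊗2:
  [-16, -4, -11, -10]
  [-7, -6, -12, -7]
  [-13, 5, -8, -7]
  [-13, -5, -9, -6]
W^⊗3:
  [-24, -12, -19, -18]
  [-17, -9, -15, -10]
  [-21, -9, -16, -15]
  [-21, -8, -16, -15]
W^⊗4:
  [-32, -20, -27, -26]
  [-25, -12, -20, -19]
  [-29, -17, -24, -23]
  [-29, -17, -24, -23]
Key observation: the optimum is the walk 3->2->0->0->2, with weight (-8) + (-5) + (-8) + (-3) = -24.
Optimal value attained by: walk 3->2->0->0->2.
Answer: (W^⊗4)[3][2] = -24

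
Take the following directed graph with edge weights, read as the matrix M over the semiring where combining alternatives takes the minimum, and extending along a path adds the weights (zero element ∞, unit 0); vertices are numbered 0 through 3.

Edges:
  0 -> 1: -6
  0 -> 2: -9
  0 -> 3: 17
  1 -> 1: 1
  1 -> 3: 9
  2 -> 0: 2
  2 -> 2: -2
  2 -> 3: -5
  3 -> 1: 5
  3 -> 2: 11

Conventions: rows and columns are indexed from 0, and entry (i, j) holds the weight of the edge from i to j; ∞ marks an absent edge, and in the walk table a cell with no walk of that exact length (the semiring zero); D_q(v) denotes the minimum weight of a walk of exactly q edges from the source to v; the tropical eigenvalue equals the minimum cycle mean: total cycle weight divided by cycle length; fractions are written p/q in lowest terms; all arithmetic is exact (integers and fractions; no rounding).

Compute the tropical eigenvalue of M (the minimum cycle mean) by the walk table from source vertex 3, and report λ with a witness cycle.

q=0: [∞, ∞, ∞, 0]
q=1: [∞, 5, 11, ∞]
q=2: [13, 6, 9, 6]
q=3: [11, 7, 4, 4]
q=4: [6, 5, 2, -1]
Optimal cycle mean attained by: cycle 0->2->0, total (-9) + 2, length 2.
Answer: λ = -7/2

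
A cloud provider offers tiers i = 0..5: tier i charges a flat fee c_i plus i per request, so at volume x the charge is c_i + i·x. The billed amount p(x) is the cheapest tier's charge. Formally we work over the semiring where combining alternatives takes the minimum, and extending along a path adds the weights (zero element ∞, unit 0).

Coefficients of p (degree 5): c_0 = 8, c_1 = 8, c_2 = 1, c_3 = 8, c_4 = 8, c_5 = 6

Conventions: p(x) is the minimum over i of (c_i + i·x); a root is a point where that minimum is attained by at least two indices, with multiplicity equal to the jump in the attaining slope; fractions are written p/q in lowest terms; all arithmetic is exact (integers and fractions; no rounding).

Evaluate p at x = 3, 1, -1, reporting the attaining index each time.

p(3) = min(8+0·3=8, 8+1·3=11, 1+2·3=7, 8+3·3=17, 8+4·3=20, 6+5·3=21) = 7 (attained by i=2)
p(1) = min(8+0·1=8, 8+1·1=9, 1+2·1=3, 8+3·1=11, 8+4·1=12, 6+5·1=11) = 3 (attained by i=2)
p(-1) = min(8+0·(-1)=8, 8+1·(-1)=7, 1+2·(-1)=-1, 8+3·(-1)=5, 8+4·(-1)=4, 6+5·(-1)=1) = -1 (attained by i=2)
Answer: p(3) = 7; p(1) = 3; p(-1) = -1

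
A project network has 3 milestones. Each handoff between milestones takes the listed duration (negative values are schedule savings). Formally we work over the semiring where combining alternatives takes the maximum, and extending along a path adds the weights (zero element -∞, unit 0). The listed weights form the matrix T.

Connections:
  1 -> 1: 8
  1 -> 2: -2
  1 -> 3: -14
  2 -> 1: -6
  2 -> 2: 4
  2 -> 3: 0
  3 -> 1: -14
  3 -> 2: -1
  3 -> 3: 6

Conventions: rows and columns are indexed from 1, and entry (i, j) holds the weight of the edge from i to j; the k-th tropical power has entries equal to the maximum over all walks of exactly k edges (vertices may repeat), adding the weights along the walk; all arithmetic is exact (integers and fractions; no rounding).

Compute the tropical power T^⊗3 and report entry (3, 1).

T^⊗2:
  [16, 6, -2]
  [2, 8, 6]
  [-6, 5, 12]
T^⊗3:
  [24, 14, 6]
  [10, 12, 12]
  [2, 11, 18]
Key observation: the optimum is the walk 3->1->1->1, with weight (-14) + 8 + 8 = 2.
Optimal value attained by: walk 3->1->1->1.
Answer: (T^⊗3)[3][1] = 2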